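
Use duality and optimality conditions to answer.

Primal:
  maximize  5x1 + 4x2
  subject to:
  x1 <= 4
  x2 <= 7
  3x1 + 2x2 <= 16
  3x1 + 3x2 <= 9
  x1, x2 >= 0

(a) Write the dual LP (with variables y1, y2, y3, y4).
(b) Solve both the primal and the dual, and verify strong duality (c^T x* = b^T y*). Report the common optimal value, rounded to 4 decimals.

The standard primal-dual pair for 'max c^T x s.t. A x <= b, x >= 0' is:
  Dual:  min b^T y  s.t.  A^T y >= c,  y >= 0.

So the dual LP is:
  minimize  4y1 + 7y2 + 16y3 + 9y4
  subject to:
    y1 + 3y3 + 3y4 >= 5
    y2 + 2y3 + 3y4 >= 4
    y1, y2, y3, y4 >= 0

Solving the primal: x* = (3, 0).
  primal value c^T x* = 15.
Solving the dual: y* = (0, 0, 0, 1.6667).
  dual value b^T y* = 15.
Strong duality: c^T x* = b^T y*. Confirmed.

15


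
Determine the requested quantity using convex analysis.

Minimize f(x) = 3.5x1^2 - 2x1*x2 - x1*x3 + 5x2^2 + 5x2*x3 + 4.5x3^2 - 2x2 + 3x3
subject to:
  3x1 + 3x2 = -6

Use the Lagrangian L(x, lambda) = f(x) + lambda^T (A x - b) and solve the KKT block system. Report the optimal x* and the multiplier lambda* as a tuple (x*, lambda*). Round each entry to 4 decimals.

Form the Lagrangian:
  L(x, lambda) = (1/2) x^T Q x + c^T x + lambda^T (A x - b)
Stationarity (grad_x L = 0): Q x + c + A^T lambda = 0.
Primal feasibility: A x = b.

This gives the KKT block system:
  [ Q   A^T ] [ x     ]   [-c ]
  [ A    0  ] [ lambda ] = [ b ]

Solving the linear system:
  x*      = (-1.2549, -0.7451, -0.0588)
  lambda* = (2.4118)
  f(x*)   = 7.8922

x* = (-1.2549, -0.7451, -0.0588), lambda* = (2.4118)


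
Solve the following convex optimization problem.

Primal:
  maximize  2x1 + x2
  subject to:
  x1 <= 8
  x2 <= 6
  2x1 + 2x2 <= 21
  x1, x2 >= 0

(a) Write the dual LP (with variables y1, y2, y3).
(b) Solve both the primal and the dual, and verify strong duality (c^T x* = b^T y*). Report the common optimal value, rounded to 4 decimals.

The standard primal-dual pair for 'max c^T x s.t. A x <= b, x >= 0' is:
  Dual:  min b^T y  s.t.  A^T y >= c,  y >= 0.

So the dual LP is:
  minimize  8y1 + 6y2 + 21y3
  subject to:
    y1 + 2y3 >= 2
    y2 + 2y3 >= 1
    y1, y2, y3 >= 0

Solving the primal: x* = (8, 2.5).
  primal value c^T x* = 18.5.
Solving the dual: y* = (1, 0, 0.5).
  dual value b^T y* = 18.5.
Strong duality: c^T x* = b^T y*. Confirmed.

18.5


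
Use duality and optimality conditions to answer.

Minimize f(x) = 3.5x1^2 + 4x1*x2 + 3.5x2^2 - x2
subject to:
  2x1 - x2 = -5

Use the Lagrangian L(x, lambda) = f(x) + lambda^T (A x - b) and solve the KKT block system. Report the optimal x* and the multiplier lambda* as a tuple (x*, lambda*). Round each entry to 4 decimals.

Form the Lagrangian:
  L(x, lambda) = (1/2) x^T Q x + c^T x + lambda^T (A x - b)
Stationarity (grad_x L = 0): Q x + c + A^T lambda = 0.
Primal feasibility: A x = b.

This gives the KKT block system:
  [ Q   A^T ] [ x     ]   [-c ]
  [ A    0  ] [ lambda ] = [ b ]

Solving the linear system:
  x*      = (-1.7255, 1.549)
  lambda* = (2.9412)
  f(x*)   = 6.5784

x* = (-1.7255, 1.549), lambda* = (2.9412)


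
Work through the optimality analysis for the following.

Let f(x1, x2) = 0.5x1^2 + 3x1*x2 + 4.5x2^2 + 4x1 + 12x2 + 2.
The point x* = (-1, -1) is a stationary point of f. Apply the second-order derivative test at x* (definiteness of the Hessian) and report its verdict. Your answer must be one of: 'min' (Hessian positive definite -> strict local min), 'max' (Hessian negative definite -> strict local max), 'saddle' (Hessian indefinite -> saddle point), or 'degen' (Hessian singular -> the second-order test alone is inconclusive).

Compute the Hessian H = grad^2 f:
  H = [[1, 3], [3, 9]]
Verify stationarity: grad f(x*) = H x* + g = (0, 0).
Eigenvalues of H: 0, 10.
H has a zero eigenvalue (singular; positive semidefinite but not definite), so H is neither positive definite, negative definite, nor indefinite. The second-order test alone is inconclusive -> degen.
(Indeed, f is constant along the null direction of H through x*, so x* is not a strict local extremum.)

degen


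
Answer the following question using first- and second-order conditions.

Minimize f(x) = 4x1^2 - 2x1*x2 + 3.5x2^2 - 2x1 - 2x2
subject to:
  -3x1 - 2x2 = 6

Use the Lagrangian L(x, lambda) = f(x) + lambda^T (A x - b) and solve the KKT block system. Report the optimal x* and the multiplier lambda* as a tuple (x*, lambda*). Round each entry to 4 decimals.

Form the Lagrangian:
  L(x, lambda) = (1/2) x^T Q x + c^T x + lambda^T (A x - b)
Stationarity (grad_x L = 0): Q x + c + A^T lambda = 0.
Primal feasibility: A x = b.

This gives the KKT block system:
  [ Q   A^T ] [ x     ]   [-c ]
  [ A    0  ] [ lambda ] = [ b ]

Solving the linear system:
  x*      = (-1.2941, -1.0588)
  lambda* = (-3.4118)
  f(x*)   = 12.5882

x* = (-1.2941, -1.0588), lambda* = (-3.4118)


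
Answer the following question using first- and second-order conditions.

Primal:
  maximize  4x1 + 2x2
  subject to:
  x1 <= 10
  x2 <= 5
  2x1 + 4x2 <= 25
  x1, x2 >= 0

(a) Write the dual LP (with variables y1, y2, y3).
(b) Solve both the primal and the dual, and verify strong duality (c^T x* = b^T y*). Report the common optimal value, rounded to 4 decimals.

The standard primal-dual pair for 'max c^T x s.t. A x <= b, x >= 0' is:
  Dual:  min b^T y  s.t.  A^T y >= c,  y >= 0.

So the dual LP is:
  minimize  10y1 + 5y2 + 25y3
  subject to:
    y1 + 2y3 >= 4
    y2 + 4y3 >= 2
    y1, y2, y3 >= 0

Solving the primal: x* = (10, 1.25).
  primal value c^T x* = 42.5.
Solving the dual: y* = (3, 0, 0.5).
  dual value b^T y* = 42.5.
Strong duality: c^T x* = b^T y*. Confirmed.

42.5


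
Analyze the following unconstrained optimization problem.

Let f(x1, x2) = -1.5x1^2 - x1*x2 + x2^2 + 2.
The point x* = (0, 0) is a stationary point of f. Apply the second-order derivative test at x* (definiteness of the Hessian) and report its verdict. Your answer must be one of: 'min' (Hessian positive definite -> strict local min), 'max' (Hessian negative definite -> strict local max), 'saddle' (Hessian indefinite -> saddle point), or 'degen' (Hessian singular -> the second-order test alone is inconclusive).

Compute the Hessian H = grad^2 f:
  H = [[-3, -1], [-1, 2]]
Verify stationarity: grad f(x*) = H x* + g = (0, 0).
Eigenvalues of H: -3.1926, 2.1926.
Eigenvalues have mixed signs, so H is indefinite -> x* is a saddle point.

saddle


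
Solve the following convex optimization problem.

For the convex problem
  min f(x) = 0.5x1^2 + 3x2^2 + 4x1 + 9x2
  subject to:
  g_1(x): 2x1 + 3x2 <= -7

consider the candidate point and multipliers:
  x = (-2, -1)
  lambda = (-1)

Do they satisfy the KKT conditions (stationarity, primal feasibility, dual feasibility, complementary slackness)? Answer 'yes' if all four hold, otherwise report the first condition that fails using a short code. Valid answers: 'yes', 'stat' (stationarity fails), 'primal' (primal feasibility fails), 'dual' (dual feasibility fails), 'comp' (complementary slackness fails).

Gradient of f: grad f(x) = Q x + c = (2, 3)
Constraint values g_i(x) = a_i^T x - b_i:
  g_1((-2, -1)) = 0
Stationarity residual: grad f(x) + sum_i lambda_i a_i = (0, 0)
  -> stationarity OK
Primal feasibility (all g_i <= 0): OK
Dual feasibility (all lambda_i >= 0): FAILS
Complementary slackness (lambda_i * g_i(x) = 0 for all i): OK

Verdict: the first failing condition is dual_feasibility -> dual.

dual


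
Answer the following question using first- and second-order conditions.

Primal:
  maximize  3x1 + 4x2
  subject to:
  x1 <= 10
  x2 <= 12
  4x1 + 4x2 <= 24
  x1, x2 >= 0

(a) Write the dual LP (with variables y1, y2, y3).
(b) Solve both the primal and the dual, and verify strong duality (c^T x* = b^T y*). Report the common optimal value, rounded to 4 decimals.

The standard primal-dual pair for 'max c^T x s.t. A x <= b, x >= 0' is:
  Dual:  min b^T y  s.t.  A^T y >= c,  y >= 0.

So the dual LP is:
  minimize  10y1 + 12y2 + 24y3
  subject to:
    y1 + 4y3 >= 3
    y2 + 4y3 >= 4
    y1, y2, y3 >= 0

Solving the primal: x* = (0, 6).
  primal value c^T x* = 24.
Solving the dual: y* = (0, 0, 1).
  dual value b^T y* = 24.
Strong duality: c^T x* = b^T y*. Confirmed.

24


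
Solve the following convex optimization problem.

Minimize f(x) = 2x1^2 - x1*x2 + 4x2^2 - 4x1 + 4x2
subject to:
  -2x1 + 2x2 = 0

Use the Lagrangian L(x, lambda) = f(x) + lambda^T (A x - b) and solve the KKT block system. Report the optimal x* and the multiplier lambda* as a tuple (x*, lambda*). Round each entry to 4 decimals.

Form the Lagrangian:
  L(x, lambda) = (1/2) x^T Q x + c^T x + lambda^T (A x - b)
Stationarity (grad_x L = 0): Q x + c + A^T lambda = 0.
Primal feasibility: A x = b.

This gives the KKT block system:
  [ Q   A^T ] [ x     ]   [-c ]
  [ A    0  ] [ lambda ] = [ b ]

Solving the linear system:
  x*      = (0, 0)
  lambda* = (-2)
  f(x*)   = 0

x* = (0, 0), lambda* = (-2)


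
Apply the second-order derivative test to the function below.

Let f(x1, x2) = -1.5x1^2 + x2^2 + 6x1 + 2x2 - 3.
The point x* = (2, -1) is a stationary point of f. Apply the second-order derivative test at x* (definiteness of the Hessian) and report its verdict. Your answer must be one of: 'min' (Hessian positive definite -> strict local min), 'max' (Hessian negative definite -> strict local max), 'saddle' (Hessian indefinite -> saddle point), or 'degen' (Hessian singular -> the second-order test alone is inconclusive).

Compute the Hessian H = grad^2 f:
  H = [[-3, 0], [0, 2]]
Verify stationarity: grad f(x*) = H x* + g = (0, 0).
Eigenvalues of H: -3, 2.
Eigenvalues have mixed signs, so H is indefinite -> x* is a saddle point.

saddle


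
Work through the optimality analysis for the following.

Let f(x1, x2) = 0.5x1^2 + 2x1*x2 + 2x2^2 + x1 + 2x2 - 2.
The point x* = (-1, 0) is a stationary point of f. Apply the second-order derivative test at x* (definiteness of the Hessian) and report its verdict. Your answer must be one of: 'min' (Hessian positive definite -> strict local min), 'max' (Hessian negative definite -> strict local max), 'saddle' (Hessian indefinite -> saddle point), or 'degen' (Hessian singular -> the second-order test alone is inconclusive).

Compute the Hessian H = grad^2 f:
  H = [[1, 2], [2, 4]]
Verify stationarity: grad f(x*) = H x* + g = (0, 0).
Eigenvalues of H: 0, 5.
H has a zero eigenvalue (singular; positive semidefinite but not definite), so H is neither positive definite, negative definite, nor indefinite. The second-order test alone is inconclusive -> degen.
(Indeed, f is constant along the null direction of H through x*, so x* is not a strict local extremum.)

degen


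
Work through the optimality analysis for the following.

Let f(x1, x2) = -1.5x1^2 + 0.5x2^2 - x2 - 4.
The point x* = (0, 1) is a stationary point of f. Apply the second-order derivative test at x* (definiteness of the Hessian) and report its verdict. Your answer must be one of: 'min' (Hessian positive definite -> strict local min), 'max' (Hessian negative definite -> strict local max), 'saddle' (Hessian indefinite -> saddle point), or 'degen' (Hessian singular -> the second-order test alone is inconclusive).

Compute the Hessian H = grad^2 f:
  H = [[-3, 0], [0, 1]]
Verify stationarity: grad f(x*) = H x* + g = (0, 0).
Eigenvalues of H: -3, 1.
Eigenvalues have mixed signs, so H is indefinite -> x* is a saddle point.

saddle


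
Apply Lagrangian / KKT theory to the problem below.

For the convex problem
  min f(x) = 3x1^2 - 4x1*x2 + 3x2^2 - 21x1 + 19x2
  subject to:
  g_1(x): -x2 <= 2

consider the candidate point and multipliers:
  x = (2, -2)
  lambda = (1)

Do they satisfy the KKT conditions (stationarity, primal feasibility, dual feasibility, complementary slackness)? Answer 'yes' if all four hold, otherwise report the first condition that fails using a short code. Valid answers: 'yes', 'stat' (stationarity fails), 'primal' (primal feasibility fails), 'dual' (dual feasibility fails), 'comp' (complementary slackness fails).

Gradient of f: grad f(x) = Q x + c = (-1, -1)
Constraint values g_i(x) = a_i^T x - b_i:
  g_1((2, -2)) = 0
Stationarity residual: grad f(x) + sum_i lambda_i a_i = (-1, -2)
  -> stationarity FAILS
Primal feasibility (all g_i <= 0): OK
Dual feasibility (all lambda_i >= 0): OK
Complementary slackness (lambda_i * g_i(x) = 0 for all i): OK

Verdict: the first failing condition is stationarity -> stat.

stat


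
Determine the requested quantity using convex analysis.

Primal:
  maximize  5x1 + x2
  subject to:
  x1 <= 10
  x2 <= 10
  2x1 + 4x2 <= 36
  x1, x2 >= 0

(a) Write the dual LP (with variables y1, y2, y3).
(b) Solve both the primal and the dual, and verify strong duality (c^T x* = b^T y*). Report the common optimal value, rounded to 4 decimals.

The standard primal-dual pair for 'max c^T x s.t. A x <= b, x >= 0' is:
  Dual:  min b^T y  s.t.  A^T y >= c,  y >= 0.

So the dual LP is:
  minimize  10y1 + 10y2 + 36y3
  subject to:
    y1 + 2y3 >= 5
    y2 + 4y3 >= 1
    y1, y2, y3 >= 0

Solving the primal: x* = (10, 4).
  primal value c^T x* = 54.
Solving the dual: y* = (4.5, 0, 0.25).
  dual value b^T y* = 54.
Strong duality: c^T x* = b^T y*. Confirmed.

54


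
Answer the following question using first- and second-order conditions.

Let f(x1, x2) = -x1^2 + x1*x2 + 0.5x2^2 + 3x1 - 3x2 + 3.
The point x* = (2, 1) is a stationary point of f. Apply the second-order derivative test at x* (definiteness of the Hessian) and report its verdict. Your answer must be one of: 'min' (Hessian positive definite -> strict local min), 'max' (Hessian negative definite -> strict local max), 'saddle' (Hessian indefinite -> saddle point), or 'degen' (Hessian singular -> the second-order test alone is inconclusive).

Compute the Hessian H = grad^2 f:
  H = [[-2, 1], [1, 1]]
Verify stationarity: grad f(x*) = H x* + g = (0, 0).
Eigenvalues of H: -2.3028, 1.3028.
Eigenvalues have mixed signs, so H is indefinite -> x* is a saddle point.

saddle


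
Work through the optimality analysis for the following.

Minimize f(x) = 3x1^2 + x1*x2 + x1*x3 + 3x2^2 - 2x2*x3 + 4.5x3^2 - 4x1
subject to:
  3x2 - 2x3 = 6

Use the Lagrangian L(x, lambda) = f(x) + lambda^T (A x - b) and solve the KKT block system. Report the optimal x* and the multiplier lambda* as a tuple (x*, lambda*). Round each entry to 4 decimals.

Form the Lagrangian:
  L(x, lambda) = (1/2) x^T Q x + c^T x + lambda^T (A x - b)
Stationarity (grad_x L = 0): Q x + c + A^T lambda = 0.
Primal feasibility: A x = b.

This gives the KKT block system:
  [ Q   A^T ] [ x     ]   [-c ]
  [ A    0  ] [ lambda ] = [ b ]

Solving the linear system:
  x*      = (0.4816, 1.6443, -0.5336)
  lambda* = (-3.8048)
  f(x*)   = 10.4512

x* = (0.4816, 1.6443, -0.5336), lambda* = (-3.8048)


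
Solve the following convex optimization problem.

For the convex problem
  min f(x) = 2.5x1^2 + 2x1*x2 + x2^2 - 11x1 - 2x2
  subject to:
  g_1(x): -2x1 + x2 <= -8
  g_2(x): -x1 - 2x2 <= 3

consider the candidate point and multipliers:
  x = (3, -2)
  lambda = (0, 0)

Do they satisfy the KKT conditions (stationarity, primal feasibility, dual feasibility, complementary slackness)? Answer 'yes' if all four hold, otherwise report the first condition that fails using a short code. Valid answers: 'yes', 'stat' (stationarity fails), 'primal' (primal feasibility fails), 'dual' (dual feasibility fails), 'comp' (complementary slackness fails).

Gradient of f: grad f(x) = Q x + c = (0, 0)
Constraint values g_i(x) = a_i^T x - b_i:
  g_1((3, -2)) = 0
  g_2((3, -2)) = -2
Stationarity residual: grad f(x) + sum_i lambda_i a_i = (0, 0)
  -> stationarity OK
Primal feasibility (all g_i <= 0): OK
Dual feasibility (all lambda_i >= 0): OK
Complementary slackness (lambda_i * g_i(x) = 0 for all i): OK

Verdict: yes, KKT holds.

yes


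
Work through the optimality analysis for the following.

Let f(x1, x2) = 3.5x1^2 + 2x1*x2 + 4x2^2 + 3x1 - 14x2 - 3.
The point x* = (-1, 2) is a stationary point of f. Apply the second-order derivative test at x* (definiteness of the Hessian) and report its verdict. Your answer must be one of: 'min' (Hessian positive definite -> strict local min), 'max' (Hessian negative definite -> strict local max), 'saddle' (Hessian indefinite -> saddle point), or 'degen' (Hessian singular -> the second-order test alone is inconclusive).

Compute the Hessian H = grad^2 f:
  H = [[7, 2], [2, 8]]
Verify stationarity: grad f(x*) = H x* + g = (0, 0).
Eigenvalues of H: 5.4384, 9.5616.
Both eigenvalues > 0, so H is positive definite -> x* is a strict local min.

min


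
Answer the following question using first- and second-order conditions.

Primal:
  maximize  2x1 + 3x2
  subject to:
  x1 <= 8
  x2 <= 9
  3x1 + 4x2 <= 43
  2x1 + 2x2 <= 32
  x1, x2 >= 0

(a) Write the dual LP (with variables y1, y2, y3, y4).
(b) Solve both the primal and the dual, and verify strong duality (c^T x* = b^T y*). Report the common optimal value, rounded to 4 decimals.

The standard primal-dual pair for 'max c^T x s.t. A x <= b, x >= 0' is:
  Dual:  min b^T y  s.t.  A^T y >= c,  y >= 0.

So the dual LP is:
  minimize  8y1 + 9y2 + 43y3 + 32y4
  subject to:
    y1 + 3y3 + 2y4 >= 2
    y2 + 4y3 + 2y4 >= 3
    y1, y2, y3, y4 >= 0

Solving the primal: x* = (2.3333, 9).
  primal value c^T x* = 31.6667.
Solving the dual: y* = (0, 0.3333, 0.6667, 0).
  dual value b^T y* = 31.6667.
Strong duality: c^T x* = b^T y*. Confirmed.

31.6667


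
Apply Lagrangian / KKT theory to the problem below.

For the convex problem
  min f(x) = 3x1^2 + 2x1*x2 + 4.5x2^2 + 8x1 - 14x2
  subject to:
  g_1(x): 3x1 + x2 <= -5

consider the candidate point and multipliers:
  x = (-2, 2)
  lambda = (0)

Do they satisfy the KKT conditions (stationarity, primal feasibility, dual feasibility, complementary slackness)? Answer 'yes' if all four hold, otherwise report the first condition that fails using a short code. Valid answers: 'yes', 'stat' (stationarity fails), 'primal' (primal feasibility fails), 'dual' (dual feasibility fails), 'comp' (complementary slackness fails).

Gradient of f: grad f(x) = Q x + c = (0, 0)
Constraint values g_i(x) = a_i^T x - b_i:
  g_1((-2, 2)) = 1
Stationarity residual: grad f(x) + sum_i lambda_i a_i = (0, 0)
  -> stationarity OK
Primal feasibility (all g_i <= 0): FAILS
Dual feasibility (all lambda_i >= 0): OK
Complementary slackness (lambda_i * g_i(x) = 0 for all i): OK

Verdict: the first failing condition is primal_feasibility -> primal.

primal


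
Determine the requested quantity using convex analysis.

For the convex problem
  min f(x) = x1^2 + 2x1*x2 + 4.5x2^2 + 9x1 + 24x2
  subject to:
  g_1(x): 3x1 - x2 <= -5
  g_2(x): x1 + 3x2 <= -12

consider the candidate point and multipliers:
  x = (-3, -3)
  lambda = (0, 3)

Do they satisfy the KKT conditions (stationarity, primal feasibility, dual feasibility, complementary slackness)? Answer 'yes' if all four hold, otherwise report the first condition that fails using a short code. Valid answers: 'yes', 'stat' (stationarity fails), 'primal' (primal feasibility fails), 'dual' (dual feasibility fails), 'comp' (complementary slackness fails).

Gradient of f: grad f(x) = Q x + c = (-3, -9)
Constraint values g_i(x) = a_i^T x - b_i:
  g_1((-3, -3)) = -1
  g_2((-3, -3)) = 0
Stationarity residual: grad f(x) + sum_i lambda_i a_i = (0, 0)
  -> stationarity OK
Primal feasibility (all g_i <= 0): OK
Dual feasibility (all lambda_i >= 0): OK
Complementary slackness (lambda_i * g_i(x) = 0 for all i): OK

Verdict: yes, KKT holds.

yes


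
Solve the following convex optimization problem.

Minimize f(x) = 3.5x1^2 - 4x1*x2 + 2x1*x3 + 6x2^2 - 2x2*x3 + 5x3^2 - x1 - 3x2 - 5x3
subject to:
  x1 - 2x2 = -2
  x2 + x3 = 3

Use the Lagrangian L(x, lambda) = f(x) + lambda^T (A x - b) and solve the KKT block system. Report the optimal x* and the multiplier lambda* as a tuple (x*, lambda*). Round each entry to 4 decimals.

Form the Lagrangian:
  L(x, lambda) = (1/2) x^T Q x + c^T x + lambda^T (A x - b)
Stationarity (grad_x L = 0): Q x + c + A^T lambda = 0.
Primal feasibility: A x = b.

This gives the KKT block system:
  [ Q   A^T ] [ x     ]   [-c ]
  [ A    0  ] [ lambda ] = [ b ]

Solving the linear system:
  x*      = (0.6667, 1.3333, 1.6667)
  lambda* = (-1.6667, -10.3333)
  f(x*)   = 7.3333

x* = (0.6667, 1.3333, 1.6667), lambda* = (-1.6667, -10.3333)


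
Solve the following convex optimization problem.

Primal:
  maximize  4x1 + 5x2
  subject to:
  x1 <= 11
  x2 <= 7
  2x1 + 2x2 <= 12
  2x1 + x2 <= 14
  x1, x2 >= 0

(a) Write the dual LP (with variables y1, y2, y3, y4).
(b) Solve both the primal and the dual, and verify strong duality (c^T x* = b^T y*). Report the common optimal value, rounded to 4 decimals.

The standard primal-dual pair for 'max c^T x s.t. A x <= b, x >= 0' is:
  Dual:  min b^T y  s.t.  A^T y >= c,  y >= 0.

So the dual LP is:
  minimize  11y1 + 7y2 + 12y3 + 14y4
  subject to:
    y1 + 2y3 + 2y4 >= 4
    y2 + 2y3 + y4 >= 5
    y1, y2, y3, y4 >= 0

Solving the primal: x* = (0, 6).
  primal value c^T x* = 30.
Solving the dual: y* = (0, 0, 2.5, 0).
  dual value b^T y* = 30.
Strong duality: c^T x* = b^T y*. Confirmed.

30


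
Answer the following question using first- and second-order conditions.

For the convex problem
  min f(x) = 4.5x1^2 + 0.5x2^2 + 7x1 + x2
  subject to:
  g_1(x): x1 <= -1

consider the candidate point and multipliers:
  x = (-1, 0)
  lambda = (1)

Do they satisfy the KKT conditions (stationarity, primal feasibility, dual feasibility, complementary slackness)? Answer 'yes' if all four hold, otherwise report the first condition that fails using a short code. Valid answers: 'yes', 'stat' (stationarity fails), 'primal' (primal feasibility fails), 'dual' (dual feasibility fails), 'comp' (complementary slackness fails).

Gradient of f: grad f(x) = Q x + c = (-2, 1)
Constraint values g_i(x) = a_i^T x - b_i:
  g_1((-1, 0)) = 0
Stationarity residual: grad f(x) + sum_i lambda_i a_i = (-1, 1)
  -> stationarity FAILS
Primal feasibility (all g_i <= 0): OK
Dual feasibility (all lambda_i >= 0): OK
Complementary slackness (lambda_i * g_i(x) = 0 for all i): OK

Verdict: the first failing condition is stationarity -> stat.

stat


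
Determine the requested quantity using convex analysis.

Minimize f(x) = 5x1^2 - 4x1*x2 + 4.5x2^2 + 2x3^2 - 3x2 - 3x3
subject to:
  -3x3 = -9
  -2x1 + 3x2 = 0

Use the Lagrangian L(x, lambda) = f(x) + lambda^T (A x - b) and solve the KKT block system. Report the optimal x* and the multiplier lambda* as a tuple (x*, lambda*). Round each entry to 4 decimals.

Form the Lagrangian:
  L(x, lambda) = (1/2) x^T Q x + c^T x + lambda^T (A x - b)
Stationarity (grad_x L = 0): Q x + c + A^T lambda = 0.
Primal feasibility: A x = b.

This gives the KKT block system:
  [ Q   A^T ] [ x     ]   [-c ]
  [ A    0  ] [ lambda ] = [ b ]

Solving the linear system:
  x*      = (0.2308, 0.1538, 3)
  lambda* = (3, 0.8462)
  f(x*)   = 8.7692

x* = (0.2308, 0.1538, 3), lambda* = (3, 0.8462)


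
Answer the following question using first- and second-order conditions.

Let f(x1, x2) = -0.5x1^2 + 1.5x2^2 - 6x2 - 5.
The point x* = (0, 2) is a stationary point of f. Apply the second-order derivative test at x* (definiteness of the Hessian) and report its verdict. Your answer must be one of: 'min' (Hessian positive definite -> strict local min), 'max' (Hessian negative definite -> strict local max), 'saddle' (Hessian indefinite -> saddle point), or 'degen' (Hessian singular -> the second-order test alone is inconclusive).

Compute the Hessian H = grad^2 f:
  H = [[-1, 0], [0, 3]]
Verify stationarity: grad f(x*) = H x* + g = (0, 0).
Eigenvalues of H: -1, 3.
Eigenvalues have mixed signs, so H is indefinite -> x* is a saddle point.

saddle


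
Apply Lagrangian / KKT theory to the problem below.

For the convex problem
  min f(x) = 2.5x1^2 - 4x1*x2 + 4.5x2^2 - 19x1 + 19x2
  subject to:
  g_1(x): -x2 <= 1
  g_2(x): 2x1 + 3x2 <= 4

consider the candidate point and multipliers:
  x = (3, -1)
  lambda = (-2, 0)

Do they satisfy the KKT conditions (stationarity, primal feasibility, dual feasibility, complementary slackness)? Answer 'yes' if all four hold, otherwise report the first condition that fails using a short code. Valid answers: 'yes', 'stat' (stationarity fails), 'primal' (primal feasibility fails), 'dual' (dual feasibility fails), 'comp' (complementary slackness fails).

Gradient of f: grad f(x) = Q x + c = (0, -2)
Constraint values g_i(x) = a_i^T x - b_i:
  g_1((3, -1)) = 0
  g_2((3, -1)) = -1
Stationarity residual: grad f(x) + sum_i lambda_i a_i = (0, 0)
  -> stationarity OK
Primal feasibility (all g_i <= 0): OK
Dual feasibility (all lambda_i >= 0): FAILS
Complementary slackness (lambda_i * g_i(x) = 0 for all i): OK

Verdict: the first failing condition is dual_feasibility -> dual.

dual


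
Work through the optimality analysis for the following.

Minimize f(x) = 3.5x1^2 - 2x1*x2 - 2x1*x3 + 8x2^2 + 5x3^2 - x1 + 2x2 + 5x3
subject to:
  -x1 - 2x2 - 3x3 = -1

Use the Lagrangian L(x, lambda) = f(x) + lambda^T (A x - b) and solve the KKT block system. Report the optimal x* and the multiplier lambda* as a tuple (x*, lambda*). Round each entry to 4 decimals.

Form the Lagrangian:
  L(x, lambda) = (1/2) x^T Q x + c^T x + lambda^T (A x - b)
Stationarity (grad_x L = 0): Q x + c + A^T lambda = 0.
Primal feasibility: A x = b.

This gives the KKT block system:
  [ Q   A^T ] [ x     ]   [-c ]
  [ A    0  ] [ lambda ] = [ b ]

Solving the linear system:
  x*      = (0.4476, 0.1399, 0.0909)
  lambda* = (1.6713)
  f(x*)   = 0.979

x* = (0.4476, 0.1399, 0.0909), lambda* = (1.6713)


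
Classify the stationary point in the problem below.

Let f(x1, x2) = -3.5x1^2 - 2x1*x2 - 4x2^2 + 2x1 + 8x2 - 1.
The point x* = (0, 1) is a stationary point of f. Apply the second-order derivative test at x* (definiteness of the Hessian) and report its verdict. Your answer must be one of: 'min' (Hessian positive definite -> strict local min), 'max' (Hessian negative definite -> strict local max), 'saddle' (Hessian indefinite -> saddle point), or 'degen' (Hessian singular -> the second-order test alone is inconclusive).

Compute the Hessian H = grad^2 f:
  H = [[-7, -2], [-2, -8]]
Verify stationarity: grad f(x*) = H x* + g = (0, 0).
Eigenvalues of H: -9.5616, -5.4384.
Both eigenvalues < 0, so H is negative definite -> x* is a strict local max.

max


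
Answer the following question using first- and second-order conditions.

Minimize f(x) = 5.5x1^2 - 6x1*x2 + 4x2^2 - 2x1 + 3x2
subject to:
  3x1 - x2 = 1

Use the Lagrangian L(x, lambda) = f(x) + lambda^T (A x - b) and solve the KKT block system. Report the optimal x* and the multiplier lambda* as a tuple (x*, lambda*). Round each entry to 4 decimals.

Form the Lagrangian:
  L(x, lambda) = (1/2) x^T Q x + c^T x + lambda^T (A x - b)
Stationarity (grad_x L = 0): Q x + c + A^T lambda = 0.
Primal feasibility: A x = b.

This gives the KKT block system:
  [ Q   A^T ] [ x     ]   [-c ]
  [ A    0  ] [ lambda ] = [ b ]

Solving the linear system:
  x*      = (0.234, -0.2979)
  lambda* = (-0.7872)
  f(x*)   = -0.2872

x* = (0.234, -0.2979), lambda* = (-0.7872)


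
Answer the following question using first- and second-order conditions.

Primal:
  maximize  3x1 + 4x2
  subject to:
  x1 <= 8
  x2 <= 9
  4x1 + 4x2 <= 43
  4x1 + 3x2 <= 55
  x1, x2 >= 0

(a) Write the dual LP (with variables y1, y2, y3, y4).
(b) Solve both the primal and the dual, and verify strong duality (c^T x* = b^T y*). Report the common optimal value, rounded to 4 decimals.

The standard primal-dual pair for 'max c^T x s.t. A x <= b, x >= 0' is:
  Dual:  min b^T y  s.t.  A^T y >= c,  y >= 0.

So the dual LP is:
  minimize  8y1 + 9y2 + 43y3 + 55y4
  subject to:
    y1 + 4y3 + 4y4 >= 3
    y2 + 4y3 + 3y4 >= 4
    y1, y2, y3, y4 >= 0

Solving the primal: x* = (1.75, 9).
  primal value c^T x* = 41.25.
Solving the dual: y* = (0, 1, 0.75, 0).
  dual value b^T y* = 41.25.
Strong duality: c^T x* = b^T y*. Confirmed.

41.25


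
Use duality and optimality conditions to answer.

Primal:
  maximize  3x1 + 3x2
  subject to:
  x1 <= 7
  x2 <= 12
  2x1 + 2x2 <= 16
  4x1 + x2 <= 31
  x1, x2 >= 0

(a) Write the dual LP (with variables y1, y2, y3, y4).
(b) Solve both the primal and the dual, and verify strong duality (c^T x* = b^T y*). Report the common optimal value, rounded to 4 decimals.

The standard primal-dual pair for 'max c^T x s.t. A x <= b, x >= 0' is:
  Dual:  min b^T y  s.t.  A^T y >= c,  y >= 0.

So the dual LP is:
  minimize  7y1 + 12y2 + 16y3 + 31y4
  subject to:
    y1 + 2y3 + 4y4 >= 3
    y2 + 2y3 + y4 >= 3
    y1, y2, y3, y4 >= 0

Solving the primal: x* = (7, 1).
  primal value c^T x* = 24.
Solving the dual: y* = (0, 0, 1.5, 0).
  dual value b^T y* = 24.
Strong duality: c^T x* = b^T y*. Confirmed.

24


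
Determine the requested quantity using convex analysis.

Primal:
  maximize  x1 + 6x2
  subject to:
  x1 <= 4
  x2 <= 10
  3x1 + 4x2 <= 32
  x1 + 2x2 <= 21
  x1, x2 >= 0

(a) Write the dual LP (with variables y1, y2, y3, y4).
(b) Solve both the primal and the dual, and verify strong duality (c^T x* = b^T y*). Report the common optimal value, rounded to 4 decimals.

The standard primal-dual pair for 'max c^T x s.t. A x <= b, x >= 0' is:
  Dual:  min b^T y  s.t.  A^T y >= c,  y >= 0.

So the dual LP is:
  minimize  4y1 + 10y2 + 32y3 + 21y4
  subject to:
    y1 + 3y3 + y4 >= 1
    y2 + 4y3 + 2y4 >= 6
    y1, y2, y3, y4 >= 0

Solving the primal: x* = (0, 8).
  primal value c^T x* = 48.
Solving the dual: y* = (0, 0, 1.5, 0).
  dual value b^T y* = 48.
Strong duality: c^T x* = b^T y*. Confirmed.

48


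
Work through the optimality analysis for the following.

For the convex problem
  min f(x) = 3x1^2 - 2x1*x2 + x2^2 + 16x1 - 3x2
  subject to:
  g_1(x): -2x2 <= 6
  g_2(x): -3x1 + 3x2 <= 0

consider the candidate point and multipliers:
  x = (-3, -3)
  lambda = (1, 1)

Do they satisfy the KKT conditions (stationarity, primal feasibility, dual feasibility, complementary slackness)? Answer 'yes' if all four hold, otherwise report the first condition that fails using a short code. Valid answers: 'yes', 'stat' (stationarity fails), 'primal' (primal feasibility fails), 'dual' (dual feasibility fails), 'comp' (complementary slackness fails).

Gradient of f: grad f(x) = Q x + c = (4, -3)
Constraint values g_i(x) = a_i^T x - b_i:
  g_1((-3, -3)) = 0
  g_2((-3, -3)) = 0
Stationarity residual: grad f(x) + sum_i lambda_i a_i = (1, -2)
  -> stationarity FAILS
Primal feasibility (all g_i <= 0): OK
Dual feasibility (all lambda_i >= 0): OK
Complementary slackness (lambda_i * g_i(x) = 0 for all i): OK

Verdict: the first failing condition is stationarity -> stat.

stat


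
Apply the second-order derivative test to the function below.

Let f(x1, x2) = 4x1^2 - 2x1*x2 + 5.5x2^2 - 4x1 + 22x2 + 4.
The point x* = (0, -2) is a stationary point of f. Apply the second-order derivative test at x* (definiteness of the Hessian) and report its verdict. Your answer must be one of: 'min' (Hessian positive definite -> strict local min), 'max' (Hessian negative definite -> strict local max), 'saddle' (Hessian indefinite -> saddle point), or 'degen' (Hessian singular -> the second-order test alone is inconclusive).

Compute the Hessian H = grad^2 f:
  H = [[8, -2], [-2, 11]]
Verify stationarity: grad f(x*) = H x* + g = (0, 0).
Eigenvalues of H: 7, 12.
Both eigenvalues > 0, so H is positive definite -> x* is a strict local min.

min


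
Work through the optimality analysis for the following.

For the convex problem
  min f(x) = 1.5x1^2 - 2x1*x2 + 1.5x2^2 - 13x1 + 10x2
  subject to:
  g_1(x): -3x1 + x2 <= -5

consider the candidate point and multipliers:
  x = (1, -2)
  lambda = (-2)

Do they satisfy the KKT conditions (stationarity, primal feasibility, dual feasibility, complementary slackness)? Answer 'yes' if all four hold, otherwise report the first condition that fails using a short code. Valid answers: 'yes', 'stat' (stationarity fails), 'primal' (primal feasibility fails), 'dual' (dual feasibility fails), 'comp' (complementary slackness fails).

Gradient of f: grad f(x) = Q x + c = (-6, 2)
Constraint values g_i(x) = a_i^T x - b_i:
  g_1((1, -2)) = 0
Stationarity residual: grad f(x) + sum_i lambda_i a_i = (0, 0)
  -> stationarity OK
Primal feasibility (all g_i <= 0): OK
Dual feasibility (all lambda_i >= 0): FAILS
Complementary slackness (lambda_i * g_i(x) = 0 for all i): OK

Verdict: the first failing condition is dual_feasibility -> dual.

dual


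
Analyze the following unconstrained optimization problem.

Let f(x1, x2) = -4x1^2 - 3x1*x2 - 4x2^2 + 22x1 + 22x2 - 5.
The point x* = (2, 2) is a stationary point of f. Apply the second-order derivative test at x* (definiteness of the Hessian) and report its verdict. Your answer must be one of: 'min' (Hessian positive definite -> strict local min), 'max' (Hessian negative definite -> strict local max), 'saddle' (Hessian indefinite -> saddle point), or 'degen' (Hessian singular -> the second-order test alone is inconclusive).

Compute the Hessian H = grad^2 f:
  H = [[-8, -3], [-3, -8]]
Verify stationarity: grad f(x*) = H x* + g = (0, 0).
Eigenvalues of H: -11, -5.
Both eigenvalues < 0, so H is negative definite -> x* is a strict local max.

max


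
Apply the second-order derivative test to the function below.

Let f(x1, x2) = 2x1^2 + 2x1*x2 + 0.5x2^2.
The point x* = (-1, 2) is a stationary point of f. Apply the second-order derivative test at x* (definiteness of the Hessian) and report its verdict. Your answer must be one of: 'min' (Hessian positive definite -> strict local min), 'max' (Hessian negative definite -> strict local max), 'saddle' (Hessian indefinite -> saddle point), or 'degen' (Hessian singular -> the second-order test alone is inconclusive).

Compute the Hessian H = grad^2 f:
  H = [[4, 2], [2, 1]]
Verify stationarity: grad f(x*) = H x* + g = (0, 0).
Eigenvalues of H: 0, 5.
H has a zero eigenvalue (singular; positive semidefinite but not definite), so H is neither positive definite, negative definite, nor indefinite. The second-order test alone is inconclusive -> degen.
(Indeed, f is constant along the null direction of H through x*, so x* is not a strict local extremum.)

degen


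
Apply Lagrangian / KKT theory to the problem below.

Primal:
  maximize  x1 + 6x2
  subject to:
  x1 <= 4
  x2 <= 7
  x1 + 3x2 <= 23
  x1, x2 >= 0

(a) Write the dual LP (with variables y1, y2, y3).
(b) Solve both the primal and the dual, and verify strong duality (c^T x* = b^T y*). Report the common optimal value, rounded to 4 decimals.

The standard primal-dual pair for 'max c^T x s.t. A x <= b, x >= 0' is:
  Dual:  min b^T y  s.t.  A^T y >= c,  y >= 0.

So the dual LP is:
  minimize  4y1 + 7y2 + 23y3
  subject to:
    y1 + y3 >= 1
    y2 + 3y3 >= 6
    y1, y2, y3 >= 0

Solving the primal: x* = (2, 7).
  primal value c^T x* = 44.
Solving the dual: y* = (0, 3, 1).
  dual value b^T y* = 44.
Strong duality: c^T x* = b^T y*. Confirmed.

44


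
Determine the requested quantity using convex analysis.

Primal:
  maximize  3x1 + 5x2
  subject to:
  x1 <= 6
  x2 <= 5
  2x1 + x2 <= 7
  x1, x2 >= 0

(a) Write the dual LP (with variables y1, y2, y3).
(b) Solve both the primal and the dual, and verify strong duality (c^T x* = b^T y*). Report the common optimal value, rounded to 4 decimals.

The standard primal-dual pair for 'max c^T x s.t. A x <= b, x >= 0' is:
  Dual:  min b^T y  s.t.  A^T y >= c,  y >= 0.

So the dual LP is:
  minimize  6y1 + 5y2 + 7y3
  subject to:
    y1 + 2y3 >= 3
    y2 + y3 >= 5
    y1, y2, y3 >= 0

Solving the primal: x* = (1, 5).
  primal value c^T x* = 28.
Solving the dual: y* = (0, 3.5, 1.5).
  dual value b^T y* = 28.
Strong duality: c^T x* = b^T y*. Confirmed.

28


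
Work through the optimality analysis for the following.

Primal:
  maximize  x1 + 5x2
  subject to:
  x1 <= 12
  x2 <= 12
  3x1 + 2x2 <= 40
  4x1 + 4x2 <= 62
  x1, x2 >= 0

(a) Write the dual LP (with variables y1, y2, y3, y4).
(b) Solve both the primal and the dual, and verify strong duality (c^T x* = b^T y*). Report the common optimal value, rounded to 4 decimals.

The standard primal-dual pair for 'max c^T x s.t. A x <= b, x >= 0' is:
  Dual:  min b^T y  s.t.  A^T y >= c,  y >= 0.

So the dual LP is:
  minimize  12y1 + 12y2 + 40y3 + 62y4
  subject to:
    y1 + 3y3 + 4y4 >= 1
    y2 + 2y3 + 4y4 >= 5
    y1, y2, y3, y4 >= 0

Solving the primal: x* = (3.5, 12).
  primal value c^T x* = 63.5.
Solving the dual: y* = (0, 4, 0, 0.25).
  dual value b^T y* = 63.5.
Strong duality: c^T x* = b^T y*. Confirmed.

63.5


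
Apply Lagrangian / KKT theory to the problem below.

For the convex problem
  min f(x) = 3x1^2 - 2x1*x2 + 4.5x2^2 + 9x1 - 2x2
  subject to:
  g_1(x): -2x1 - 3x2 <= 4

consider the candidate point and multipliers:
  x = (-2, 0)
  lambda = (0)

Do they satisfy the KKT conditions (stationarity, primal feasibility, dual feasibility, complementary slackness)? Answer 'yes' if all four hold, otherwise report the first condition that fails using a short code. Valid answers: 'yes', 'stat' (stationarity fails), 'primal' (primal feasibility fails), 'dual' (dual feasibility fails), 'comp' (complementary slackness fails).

Gradient of f: grad f(x) = Q x + c = (-3, 2)
Constraint values g_i(x) = a_i^T x - b_i:
  g_1((-2, 0)) = 0
Stationarity residual: grad f(x) + sum_i lambda_i a_i = (-3, 2)
  -> stationarity FAILS
Primal feasibility (all g_i <= 0): OK
Dual feasibility (all lambda_i >= 0): OK
Complementary slackness (lambda_i * g_i(x) = 0 for all i): OK

Verdict: the first failing condition is stationarity -> stat.

stat


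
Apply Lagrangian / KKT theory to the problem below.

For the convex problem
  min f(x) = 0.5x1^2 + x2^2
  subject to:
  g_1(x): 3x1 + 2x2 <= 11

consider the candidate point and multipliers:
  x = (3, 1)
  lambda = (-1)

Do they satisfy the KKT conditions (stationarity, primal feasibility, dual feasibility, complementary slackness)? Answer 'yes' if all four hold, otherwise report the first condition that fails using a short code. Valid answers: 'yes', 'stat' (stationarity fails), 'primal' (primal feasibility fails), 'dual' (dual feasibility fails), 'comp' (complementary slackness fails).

Gradient of f: grad f(x) = Q x + c = (3, 2)
Constraint values g_i(x) = a_i^T x - b_i:
  g_1((3, 1)) = 0
Stationarity residual: grad f(x) + sum_i lambda_i a_i = (0, 0)
  -> stationarity OK
Primal feasibility (all g_i <= 0): OK
Dual feasibility (all lambda_i >= 0): FAILS
Complementary slackness (lambda_i * g_i(x) = 0 for all i): OK

Verdict: the first failing condition is dual_feasibility -> dual.

dual


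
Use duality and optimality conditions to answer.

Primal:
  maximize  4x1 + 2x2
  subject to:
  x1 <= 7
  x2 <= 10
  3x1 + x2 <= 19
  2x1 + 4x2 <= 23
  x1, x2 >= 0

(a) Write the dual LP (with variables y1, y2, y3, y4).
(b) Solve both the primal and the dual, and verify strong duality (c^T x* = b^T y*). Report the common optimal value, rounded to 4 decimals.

The standard primal-dual pair for 'max c^T x s.t. A x <= b, x >= 0' is:
  Dual:  min b^T y  s.t.  A^T y >= c,  y >= 0.

So the dual LP is:
  minimize  7y1 + 10y2 + 19y3 + 23y4
  subject to:
    y1 + 3y3 + 2y4 >= 4
    y2 + y3 + 4y4 >= 2
    y1, y2, y3, y4 >= 0

Solving the primal: x* = (5.3, 3.1).
  primal value c^T x* = 27.4.
Solving the dual: y* = (0, 0, 1.2, 0.2).
  dual value b^T y* = 27.4.
Strong duality: c^T x* = b^T y*. Confirmed.

27.4


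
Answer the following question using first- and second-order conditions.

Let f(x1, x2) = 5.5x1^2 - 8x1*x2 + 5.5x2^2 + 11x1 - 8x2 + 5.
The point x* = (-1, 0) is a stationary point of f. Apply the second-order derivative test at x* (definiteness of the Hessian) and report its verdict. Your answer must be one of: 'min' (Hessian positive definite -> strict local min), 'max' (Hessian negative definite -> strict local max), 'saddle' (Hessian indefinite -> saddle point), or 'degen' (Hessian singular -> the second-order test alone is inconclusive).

Compute the Hessian H = grad^2 f:
  H = [[11, -8], [-8, 11]]
Verify stationarity: grad f(x*) = H x* + g = (0, 0).
Eigenvalues of H: 3, 19.
Both eigenvalues > 0, so H is positive definite -> x* is a strict local min.

min


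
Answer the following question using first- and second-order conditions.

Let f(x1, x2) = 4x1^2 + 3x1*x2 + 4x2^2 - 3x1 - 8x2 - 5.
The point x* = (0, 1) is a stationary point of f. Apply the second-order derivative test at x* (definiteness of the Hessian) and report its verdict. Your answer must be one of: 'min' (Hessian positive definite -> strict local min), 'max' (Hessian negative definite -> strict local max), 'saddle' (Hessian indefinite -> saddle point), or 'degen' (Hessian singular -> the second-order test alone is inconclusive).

Compute the Hessian H = grad^2 f:
  H = [[8, 3], [3, 8]]
Verify stationarity: grad f(x*) = H x* + g = (0, 0).
Eigenvalues of H: 5, 11.
Both eigenvalues > 0, so H is positive definite -> x* is a strict local min.

min
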